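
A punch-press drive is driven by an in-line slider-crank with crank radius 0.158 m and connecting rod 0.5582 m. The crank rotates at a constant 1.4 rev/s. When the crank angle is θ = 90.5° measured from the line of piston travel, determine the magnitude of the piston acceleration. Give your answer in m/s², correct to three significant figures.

ω = 2π·1.4 = 8.796 rad/s
x(θ) = r cosθ + √(L² − r² sin²θ); with ω constant, a = ω²·d²x/dθ².
d²x/dθ² = −r cosθ − r²(cos2θ)/√u − r⁴ sin²2θ/(4u^{3/2}),  u = L² − r² sin²θ = 0.286625 m².
Substituting r = 0.158 m, L = 0.5582 m, θ = 90.5°: d²x/dθ² = +0.048 m.
a = ω²·d²x/dθ² = (8.796)²·(+0.048) = +3.7142 m/s²;  |a| = 3.7142 m/s².

3.71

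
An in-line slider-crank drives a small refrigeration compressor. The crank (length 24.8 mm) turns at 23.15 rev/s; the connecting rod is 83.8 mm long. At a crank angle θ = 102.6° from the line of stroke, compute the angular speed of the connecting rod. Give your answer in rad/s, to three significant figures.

ω = 145.5 rad/s (converted from 23.15 rev/s).
The rod makes angle φ with the slider axis where L sinφ = r sinθ; differentiating, L cosφ·φ̇ = r ω cosθ.
L cosφ = √(L² − r² sin²θ) = 0.080229 m.
|ω_rod| = r ω |cosθ| / √(L² − r² sin²θ) = 0.0248·145.5·0.21814/0.080229 = 9.8083 rad/s.

9.81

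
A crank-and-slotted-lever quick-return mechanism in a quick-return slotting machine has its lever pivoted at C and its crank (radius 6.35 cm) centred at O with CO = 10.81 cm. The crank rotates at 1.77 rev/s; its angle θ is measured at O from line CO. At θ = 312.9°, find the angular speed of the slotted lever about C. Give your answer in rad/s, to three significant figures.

3.86

ω = 11.12 rad/s (from 1.77 rev/s).
Crank pin A relative to C: A = (d + r cosθ, r sinθ); lever angle φ = atan2(r sinθ, d + r cosθ).
Differentiating tanφ: φ̇ = rω(d cosθ + r)/(d² + r² + 2dr cosθ).
d² + r² + 2dr cosθ = |CA|² = 0.0250633 m²;  d cosθ + r = +0.13709 m.
|ω_lever| = |0.0635·11.12·+0.13709| / 0.0250633 = 3.8626 rad/s.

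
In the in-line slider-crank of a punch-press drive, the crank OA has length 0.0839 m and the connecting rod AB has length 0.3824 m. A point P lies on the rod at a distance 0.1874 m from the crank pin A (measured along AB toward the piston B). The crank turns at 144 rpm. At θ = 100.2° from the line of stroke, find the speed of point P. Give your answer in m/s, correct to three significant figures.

ω = 15.08 rad/s.  Crank-pin speed |V_A| = rω = 1.2652 m/s, perpendicular to OA.
Rod angle: sinφ = −(r/L) sinθ ⇒ φ = -12.470°; ω_rod = −rω cosθ/√(L²−r²sin²θ) = +0.60005 rad/s.
V_P = V_A + ω_rod × AP, with AP = 0.1874 m along the rod.
Components: V_Px = −rω sinθ − a·ω_rod·sinφ = -1.2209 m/s;  V_Py = rω cosθ + a·ω_rod·cosφ = -0.11425 m/s.
|V_P| = √(V_Px² + V_Py²) = 1.2262 m/s.

1.23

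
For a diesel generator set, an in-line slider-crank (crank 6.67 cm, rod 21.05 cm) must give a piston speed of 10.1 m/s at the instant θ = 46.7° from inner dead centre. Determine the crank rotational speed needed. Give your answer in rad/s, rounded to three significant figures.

For an in-line slider-crank, |v_piston| = rω|sinθ|·[1 + r cosθ/√(L² − r² sin²θ)].
With r = 0.0667 m, L = 0.2105 m, θ = 46.7°: the bracketed kinematic factor |dx/dθ| = 0.059383 m.
ω = v/|dx/dθ| = 10.1/0.059383 = 170.08 rad/s.

170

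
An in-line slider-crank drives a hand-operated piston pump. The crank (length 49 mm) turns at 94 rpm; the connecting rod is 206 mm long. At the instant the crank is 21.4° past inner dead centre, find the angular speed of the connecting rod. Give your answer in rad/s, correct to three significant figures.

2.19

ω = 9.844 rad/s (converted from 94 rpm).
The rod makes angle φ with the slider axis where L sinφ = r sinθ; differentiating, L cosφ·φ̇ = r ω cosθ.
L cosφ = √(L² − r² sin²θ) = 0.20522 m.
|ω_rod| = r ω |cosθ| / √(L² − r² sin²θ) = 0.049·9.844·0.93106/0.20522 = 2.1883 rad/s.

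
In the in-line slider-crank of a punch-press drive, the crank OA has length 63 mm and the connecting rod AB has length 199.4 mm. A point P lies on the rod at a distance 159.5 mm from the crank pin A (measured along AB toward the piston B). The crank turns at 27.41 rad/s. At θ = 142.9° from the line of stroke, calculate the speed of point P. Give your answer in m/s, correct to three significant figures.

ω = 27.41 rad/s.  Crank-pin speed |V_A| = rω = 1.7268 m/s, perpendicular to OA.
Rod angle: sinφ = −(r/L) sinθ ⇒ φ = -10.987°; ω_rod = −rω cosθ/√(L²−r²sin²θ) = +7.0361 rad/s.
V_P = V_A + ω_rod × AP, with AP = 0.1595 m along the rod.
Components: V_Px = −rω sinθ − a·ω_rod·sinφ = -0.82775 m/s;  V_Py = rω cosθ + a·ω_rod·cosφ = -0.2756 m/s.
|V_P| = √(V_Px² + V_Py²) = 0.87243 m/s.

0.872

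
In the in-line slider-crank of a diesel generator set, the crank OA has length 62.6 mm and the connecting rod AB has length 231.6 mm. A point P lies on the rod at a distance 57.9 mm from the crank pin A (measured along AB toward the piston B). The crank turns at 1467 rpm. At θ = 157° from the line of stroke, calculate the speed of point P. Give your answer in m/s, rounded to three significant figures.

ω = 153.6 rad/s.  Crank-pin speed |V_A| = rω = 9.6169 m/s, perpendicular to OA.
Rod angle: sinφ = −(r/L) sinθ ⇒ φ = -6.062°; ω_rod = −rω cosθ/√(L²−r²sin²θ) = +38.438 rad/s.
V_P = V_A + ω_rod × AP, with AP = 0.0579 m along the rod.
Components: V_Px = −rω sinθ − a·ω_rod·sinφ = -3.5226 m/s;  V_Py = rω cosθ + a·ω_rod·cosφ = -6.6393 m/s.
|V_P| = √(V_Px² + V_Py²) = 7.5159 m/s.

7.52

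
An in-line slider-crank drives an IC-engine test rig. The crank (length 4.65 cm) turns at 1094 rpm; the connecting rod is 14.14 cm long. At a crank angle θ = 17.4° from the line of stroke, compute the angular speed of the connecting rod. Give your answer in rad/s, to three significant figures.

36.1

ω = 114.6 rad/s (converted from 1094 rpm).
The rod makes angle φ with the slider axis where L sinφ = r sinθ; differentiating, L cosφ·φ̇ = r ω cosθ.
L cosφ = √(L² − r² sin²θ) = 0.14071 m.
|ω_rod| = r ω |cosθ| / √(L² − r² sin²θ) = 0.0465·114.6·0.95424/0.14071 = 36.126 rad/s.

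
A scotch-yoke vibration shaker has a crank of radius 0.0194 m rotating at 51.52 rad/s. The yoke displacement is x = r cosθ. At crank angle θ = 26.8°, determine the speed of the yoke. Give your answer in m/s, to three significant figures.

0.451

ω = 51.52 rad/s
x = r cosθ ⇒ ẋ = −rω sinθ.
|v| = rω|sinθ| = 0.0194·51.52·|sin 26.8°| = 0.45065 m/s.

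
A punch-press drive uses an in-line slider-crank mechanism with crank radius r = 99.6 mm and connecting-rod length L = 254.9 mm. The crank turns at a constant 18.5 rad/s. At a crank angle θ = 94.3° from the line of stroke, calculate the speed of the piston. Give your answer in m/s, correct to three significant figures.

1.78

ω = 18.5 rad/s
For an in-line slider-crank, x = r cosθ + √(L² − r² sin²θ), so v = −rω sinθ·[1 + r cosθ/√(L² − r² sin²θ)].
With r = 0.0996 m, L = 0.2549 m, θ = 94.3°: √(L² − r² sin²θ) = 0.23475 m.
v = −0.0996·18.5·0.99719·[1 + 0.0996·-0.07498/0.23475] = -1.779 m/s.
|v| = 1.779 m/s.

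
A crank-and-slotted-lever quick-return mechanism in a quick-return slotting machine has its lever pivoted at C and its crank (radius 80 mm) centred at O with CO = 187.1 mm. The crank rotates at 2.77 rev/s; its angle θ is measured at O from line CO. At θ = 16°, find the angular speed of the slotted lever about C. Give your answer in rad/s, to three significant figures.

ω = 17.4 rad/s (from 2.77 rev/s).
Crank pin A relative to C: A = (d + r cosθ, r sinθ); lever angle φ = atan2(r sinθ, d + r cosθ).
Differentiating tanφ: φ̇ = rω(d cosθ + r)/(d² + r² + 2dr cosθ).
d² + r² + 2dr cosθ = |CA|² = 0.0701827 m²;  d cosθ + r = +0.25985 m.
|ω_lever| = |0.08·17.4·+0.25985| / 0.0701827 = 5.1552 rad/s.

5.16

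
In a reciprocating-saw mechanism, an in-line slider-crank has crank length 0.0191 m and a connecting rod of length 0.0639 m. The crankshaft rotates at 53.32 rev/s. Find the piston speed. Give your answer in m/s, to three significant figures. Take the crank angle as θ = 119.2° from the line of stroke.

ω = 2π·53.3 = 335 rad/s
For an in-line slider-crank, x = r cosθ + √(L² − r² sin²θ), so v = −rω sinθ·[1 + r cosθ/√(L² − r² sin²θ)].
With r = 0.0191 m, L = 0.0639 m, θ = 119.2°: √(L² − r² sin²θ) = 0.061687 m.
v = −0.0191·335·0.87292·[1 + 0.0191·-0.48786/0.061687] = -4.742 m/s.
|v| = 4.742 m/s.

4.74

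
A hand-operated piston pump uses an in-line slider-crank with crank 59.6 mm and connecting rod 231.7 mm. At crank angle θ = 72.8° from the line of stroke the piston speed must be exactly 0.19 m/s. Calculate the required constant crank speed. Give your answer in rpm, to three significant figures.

For an in-line slider-crank, |v_piston| = rω|sinθ|·[1 + r cosθ/√(L² − r² sin²θ)].
With r = 0.0596 m, L = 0.2317 m, θ = 72.8°: the bracketed kinematic factor |dx/dθ| = 0.061402 m.
ω = v/|dx/dθ| = 0.19/0.061402 = 3.0943 rad/s.
N = 60ω/(2π) = 29.549 rpm.

29.5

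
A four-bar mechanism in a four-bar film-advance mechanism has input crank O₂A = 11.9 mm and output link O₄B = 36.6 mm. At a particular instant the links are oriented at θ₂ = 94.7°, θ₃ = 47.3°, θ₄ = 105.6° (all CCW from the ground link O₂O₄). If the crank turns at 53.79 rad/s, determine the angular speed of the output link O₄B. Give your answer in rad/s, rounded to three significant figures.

15.1

ω₂ = 53.79 rad/s
Differentiating the loop-closure r₂e^{iθ₂}+r₃e^{iθ₃}=r₁+r₄e^{iθ₄} gives r₂ω₂e^{iθ₂}+r₃ω₃e^{iθ₃}=r₄ω₄e^{iθ₄}.
Eliminating the other unknown: ω₄ = r₂ω₂ sin(θ₂−θ₃) / [r₄ sin(θ₄−θ₃)].
Numerator sine = +0.73610; denominator sine = +0.85081.
Result = 0.0119·53.79·(+0.73610) / (0.0366·(+0.85081)) = +15.131 rad/s; magnitude 15.131 rad/s.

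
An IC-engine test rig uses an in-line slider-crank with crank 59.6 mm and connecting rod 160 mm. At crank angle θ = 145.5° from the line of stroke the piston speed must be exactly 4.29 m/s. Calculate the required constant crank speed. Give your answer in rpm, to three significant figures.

For an in-line slider-crank, |v_piston| = rω|sinθ|·[1 + r cosθ/√(L² − r² sin²θ)].
With r = 0.0596 m, L = 0.16 m, θ = 145.5°: the bracketed kinematic factor |dx/dθ| = 0.023156 m.
ω = v/|dx/dθ| = 4.29/0.023156 = 185.27 rad/s.
N = 60ω/(2π) = 1769.2 rpm.

1770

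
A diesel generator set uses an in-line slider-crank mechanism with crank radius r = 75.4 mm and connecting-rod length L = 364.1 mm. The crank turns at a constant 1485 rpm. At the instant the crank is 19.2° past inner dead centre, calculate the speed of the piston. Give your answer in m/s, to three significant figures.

ω = 2π·1485/60 = 155.5 rad/s
For an in-line slider-crank, x = r cosθ + √(L² − r² sin²θ), so v = −rω sinθ·[1 + r cosθ/√(L² − r² sin²θ)].
With r = 0.0754 m, L = 0.3641 m, θ = 19.2°: √(L² − r² sin²θ) = 0.36325 m.
v = −0.0754·155.5·0.32887·[1 + 0.0754·0.94438/0.36325] = -4.612 m/s.
|v| = 4.612 m/s.

4.61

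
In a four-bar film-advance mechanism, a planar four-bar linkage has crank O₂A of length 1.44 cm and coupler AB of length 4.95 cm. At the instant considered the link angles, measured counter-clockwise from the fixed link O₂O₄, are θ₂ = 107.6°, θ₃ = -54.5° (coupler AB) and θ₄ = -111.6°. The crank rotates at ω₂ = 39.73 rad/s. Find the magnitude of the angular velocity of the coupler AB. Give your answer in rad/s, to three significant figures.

ω₂ = 39.73 rad/s
Differentiating the loop-closure r₂e^{iθ₂}+r₃e^{iθ₃}=r₁+r₄e^{iθ₄} gives r₂ω₂e^{iθ₂}+r₃ω₃e^{iθ₃}=r₄ω₄e^{iθ₄}.
Eliminating the other unknown: ω₃ = r₂ω₂ sin(θ₄−θ₂) / [r₃ sin(θ₃−θ₄)].
Numerator sine = +0.63203; denominator sine = +0.83962.
Result = 0.0144·39.73·(+0.63203) / (0.0495·(+0.83962)) = +8.7002 rad/s; magnitude 8.7002 rad/s.

8.70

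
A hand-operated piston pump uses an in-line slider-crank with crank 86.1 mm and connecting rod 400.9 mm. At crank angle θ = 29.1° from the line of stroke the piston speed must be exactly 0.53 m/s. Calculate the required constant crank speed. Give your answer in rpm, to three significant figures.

102

For an in-line slider-crank, |v_piston| = rω|sinθ|·[1 + r cosθ/√(L² − r² sin²θ)].
With r = 0.0861 m, L = 0.4009 m, θ = 29.1°: the bracketed kinematic factor |dx/dθ| = 0.049775 m.
ω = v/|dx/dθ| = 0.53/0.049775 = 10.648 rad/s.
N = 60ω/(2π) = 101.68 rpm.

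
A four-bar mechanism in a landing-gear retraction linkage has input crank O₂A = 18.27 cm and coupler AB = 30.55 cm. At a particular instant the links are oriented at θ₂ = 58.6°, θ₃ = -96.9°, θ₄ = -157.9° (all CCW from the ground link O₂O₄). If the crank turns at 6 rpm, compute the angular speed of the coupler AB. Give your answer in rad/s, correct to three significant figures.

0.256

ω₂ = 0.6283 rad/s (from 6 rpm).
Differentiating the loop-closure r₂e^{iθ₂}+r₃e^{iθ₃}=r₁+r₄e^{iθ₄} gives r₂ω₂e^{iθ₂}+r₃ω₃e^{iθ₃}=r₄ω₄e^{iθ₄}.
Eliminating the other unknown: ω₃ = r₂ω₂ sin(θ₄−θ₂) / [r₃ sin(θ₃−θ₄)].
Numerator sine = +0.59482; denominator sine = +0.87462.
Result = 0.1827·0.6283·(+0.59482) / (0.3055·(+0.87462)) = +0.25555 rad/s; magnitude 0.25555 rad/s.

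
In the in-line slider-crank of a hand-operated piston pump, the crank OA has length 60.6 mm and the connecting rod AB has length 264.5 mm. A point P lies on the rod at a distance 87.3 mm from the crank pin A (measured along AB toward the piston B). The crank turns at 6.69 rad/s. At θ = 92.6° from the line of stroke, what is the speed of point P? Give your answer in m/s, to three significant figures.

ω = 6.69 rad/s.  Crank-pin speed |V_A| = rω = 0.40541 m/s, perpendicular to OA.
Rod angle: sinφ = −(r/L) sinθ ⇒ φ = -13.231°; ω_rod = −rω cosθ/√(L²−r²sin²θ) = +0.071426 rad/s.
V_P = V_A + ω_rod × AP, with AP = 0.0873 m along the rod.
Components: V_Px = −rω sinθ − a·ω_rod·sinφ = -0.40357 m/s;  V_Py = rω cosθ + a·ω_rod·cosφ = -0.012321 m/s.
|V_P| = √(V_Px² + V_Py²) = 0.40376 m/s.

0.404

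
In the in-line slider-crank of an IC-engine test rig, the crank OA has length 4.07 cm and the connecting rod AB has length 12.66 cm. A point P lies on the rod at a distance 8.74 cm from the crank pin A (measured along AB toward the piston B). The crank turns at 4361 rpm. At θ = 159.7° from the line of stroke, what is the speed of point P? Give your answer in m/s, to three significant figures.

7.42

ω = 456.7 rad/s.  Crank-pin speed |V_A| = rω = 18.587 m/s, perpendicular to OA.
Rod angle: sinφ = −(r/L) sinθ ⇒ φ = -6.404°; ω_rod = −rω cosθ/√(L²−r²sin²θ) = +138.56 rad/s.
V_P = V_A + ω_rod × AP, with AP = 0.0874 m along the rod.
Components: V_Px = −rω sinθ − a·ω_rod·sinφ = -5.0978 m/s;  V_Py = rω cosθ + a·ω_rod·cosφ = -5.3978 m/s.
|V_P| = √(V_Px² + V_Py²) = 7.4245 m/s.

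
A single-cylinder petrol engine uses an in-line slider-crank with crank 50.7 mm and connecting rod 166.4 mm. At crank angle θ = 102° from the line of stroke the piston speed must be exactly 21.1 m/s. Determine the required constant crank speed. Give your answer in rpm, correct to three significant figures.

4350

For an in-line slider-crank, |v_piston| = rω|sinθ|·[1 + r cosθ/√(L² − r² sin²θ)].
With r = 0.0507 m, L = 0.1664 m, θ = 102°: the bracketed kinematic factor |dx/dθ| = 0.046301 m.
ω = v/|dx/dθ| = 21.1/0.046301 = 455.71 rad/s.
N = 60ω/(2π) = 4351.7 rpm.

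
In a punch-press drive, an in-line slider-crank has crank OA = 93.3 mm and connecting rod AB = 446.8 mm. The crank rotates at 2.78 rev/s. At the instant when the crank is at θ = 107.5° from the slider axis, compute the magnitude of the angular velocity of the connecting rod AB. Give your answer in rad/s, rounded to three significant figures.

1.12

ω = 17.47 rad/s (converted from 2.78 rev/s).
The rod makes angle φ with the slider axis where L sinφ = r sinθ; differentiating, L cosφ·φ̇ = r ω cosθ.
L cosφ = √(L² − r² sin²θ) = 0.43785 m.
|ω_rod| = r ω |cosθ| / √(L² − r² sin²θ) = 0.0933·17.47·0.30071/0.43785 = 1.1192 rad/s.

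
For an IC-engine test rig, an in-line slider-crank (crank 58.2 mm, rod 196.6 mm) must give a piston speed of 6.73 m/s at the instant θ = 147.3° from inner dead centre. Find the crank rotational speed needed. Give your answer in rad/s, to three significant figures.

286

For an in-line slider-crank, |v_piston| = rω|sinθ|·[1 + r cosθ/√(L² − r² sin²θ)].
With r = 0.0582 m, L = 0.1966 m, θ = 147.3°: the bracketed kinematic factor |dx/dθ| = 0.023507 m.
ω = v/|dx/dθ| = 6.73/0.023507 = 286.3 rad/s.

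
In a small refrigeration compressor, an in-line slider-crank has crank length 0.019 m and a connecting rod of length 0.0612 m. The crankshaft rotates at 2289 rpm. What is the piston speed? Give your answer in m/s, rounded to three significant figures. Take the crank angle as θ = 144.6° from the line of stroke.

1.96

ω = 2π·2289/60 = 239.7 rad/s
For an in-line slider-crank, x = r cosθ + √(L² − r² sin²θ), so v = −rω sinθ·[1 + r cosθ/√(L² − r² sin²θ)].
With r = 0.019 m, L = 0.0612 m, θ = 144.6°: √(L² − r² sin²θ) = 0.060202 m.
v = −0.019·239.7·0.57928·[1 + 0.019·-0.81513/0.060202] = -1.9595 m/s.
|v| = 1.9595 m/s.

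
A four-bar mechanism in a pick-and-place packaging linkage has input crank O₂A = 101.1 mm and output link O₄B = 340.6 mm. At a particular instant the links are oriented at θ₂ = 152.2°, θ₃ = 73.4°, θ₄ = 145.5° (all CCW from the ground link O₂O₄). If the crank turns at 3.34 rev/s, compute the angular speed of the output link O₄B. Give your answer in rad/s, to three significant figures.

6.42

ω₂ = 20.99 rad/s (from 3.34 rev/s).
Differentiating the loop-closure r₂e^{iθ₂}+r₃e^{iθ₃}=r₁+r₄e^{iθ₄} gives r₂ω₂e^{iθ₂}+r₃ω₃e^{iθ₃}=r₄ω₄e^{iθ₄}.
Eliminating the other unknown: ω₄ = r₂ω₂ sin(θ₂−θ₃) / [r₄ sin(θ₄−θ₃)].
Numerator sine = +0.98096; denominator sine = +0.95159.
Result = 0.1011·20.99·(+0.98096) / (0.3406·(+0.95159)) = +6.4214 rad/s; magnitude 6.4214 rad/s.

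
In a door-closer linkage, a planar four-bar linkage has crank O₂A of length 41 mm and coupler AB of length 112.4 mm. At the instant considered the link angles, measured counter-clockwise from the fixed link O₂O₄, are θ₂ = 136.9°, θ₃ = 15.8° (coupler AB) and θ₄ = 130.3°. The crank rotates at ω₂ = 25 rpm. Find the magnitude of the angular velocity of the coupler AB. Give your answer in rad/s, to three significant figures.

ω₂ = 2.618 rad/s (from 25 rpm).
Differentiating the loop-closure r₂e^{iθ₂}+r₃e^{iθ₃}=r₁+r₄e^{iθ₄} gives r₂ω₂e^{iθ₂}+r₃ω₃e^{iθ₃}=r₄ω₄e^{iθ₄}.
Eliminating the other unknown: ω₃ = r₂ω₂ sin(θ₄−θ₂) / [r₃ sin(θ₃−θ₄)].
Numerator sine = -0.11494; denominator sine = -0.90996.
Result = 0.041·2.618·(-0.11494) / (0.1124·(-0.90996)) = +0.12062 rad/s; magnitude 0.12062 rad/s.

0.121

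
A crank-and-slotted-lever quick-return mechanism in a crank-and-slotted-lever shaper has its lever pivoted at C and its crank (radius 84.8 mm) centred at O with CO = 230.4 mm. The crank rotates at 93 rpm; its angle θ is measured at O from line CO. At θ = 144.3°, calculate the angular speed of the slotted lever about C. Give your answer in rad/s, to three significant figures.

ω = 9.739 rad/s (from 93 rpm).
Crank pin A relative to C: A = (d + r cosθ, r sinθ); lever angle φ = atan2(r sinθ, d + r cosθ).
Differentiating tanφ: φ̇ = rω(d cosθ + r)/(d² + r² + 2dr cosθ).
d² + r² + 2dr cosθ = |CA|² = 0.0285424 m²;  d cosθ + r = -0.1023 m.
|ω_lever| = |0.0848·9.739·-0.1023| / 0.0285424 = 2.9601 rad/s.

2.96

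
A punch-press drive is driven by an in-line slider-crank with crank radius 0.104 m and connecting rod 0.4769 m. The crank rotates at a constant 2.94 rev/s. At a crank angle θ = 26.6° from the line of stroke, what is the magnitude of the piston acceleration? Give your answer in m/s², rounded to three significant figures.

36.5

ω = 2π·2.94 = 18.47 rad/s
x(θ) = r cosθ + √(L² − r² sin²θ); with ω constant, a = ω²·d²x/dθ².
d²x/dθ² = −r cosθ − r²(cos2θ)/√u − r⁴ sin²2θ/(4u^{3/2}),  u = L² − r² sin²θ = 0.225265 m².
Substituting r = 0.104 m, L = 0.4769 m, θ = 26.6°: d²x/dθ² = -0.10682 m.
a = ω²·d²x/dθ² = (18.47)²·(-0.10682) = -36.45 m/s²;  |a| = 36.45 m/s².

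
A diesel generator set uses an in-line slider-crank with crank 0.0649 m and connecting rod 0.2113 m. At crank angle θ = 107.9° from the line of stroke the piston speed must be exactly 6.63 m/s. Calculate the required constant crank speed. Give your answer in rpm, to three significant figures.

1140

For an in-line slider-crank, |v_piston| = rω|sinθ|·[1 + r cosθ/√(L² − r² sin²θ)].
With r = 0.0649 m, L = 0.2113 m, θ = 107.9°: the bracketed kinematic factor |dx/dθ| = 0.055662 m.
ω = v/|dx/dθ| = 6.63/0.055662 = 119.11 rad/s.
N = 60ω/(2π) = 1137.4 rpm.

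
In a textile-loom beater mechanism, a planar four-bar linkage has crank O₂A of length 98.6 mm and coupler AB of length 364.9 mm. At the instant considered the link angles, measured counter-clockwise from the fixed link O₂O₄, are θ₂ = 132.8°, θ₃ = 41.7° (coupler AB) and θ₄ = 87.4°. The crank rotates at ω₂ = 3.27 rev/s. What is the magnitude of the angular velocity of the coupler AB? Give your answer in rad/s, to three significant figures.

5.52

ω₂ = 20.55 rad/s (from 3.27 rev/s).
Differentiating the loop-closure r₂e^{iθ₂}+r₃e^{iθ₃}=r₁+r₄e^{iθ₄} gives r₂ω₂e^{iθ₂}+r₃ω₃e^{iθ₃}=r₄ω₄e^{iθ₄}.
Eliminating the other unknown: ω₃ = r₂ω₂ sin(θ₄−θ₂) / [r₃ sin(θ₃−θ₄)].
Numerator sine = -0.71203; denominator sine = -0.71569.
Result = 0.0986·20.55·(-0.71203) / (0.3649·(-0.71569)) = +5.5233 rad/s; magnitude 5.5233 rad/s.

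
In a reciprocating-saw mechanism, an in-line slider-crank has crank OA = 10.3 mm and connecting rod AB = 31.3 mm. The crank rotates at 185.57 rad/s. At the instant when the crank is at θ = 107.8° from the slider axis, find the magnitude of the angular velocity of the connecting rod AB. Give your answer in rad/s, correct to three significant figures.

19.7

ω = 185.6 rad/s
The rod makes angle φ with the slider axis where L sinφ = r sinθ; differentiating, L cosφ·φ̇ = r ω cosθ.
L cosφ = √(L² − r² sin²θ) = 0.029724 m.
|ω_rod| = r ω |cosθ| / √(L² − r² sin²θ) = 0.0103·185.6·0.30570/0.029724 = 19.657 rad/s.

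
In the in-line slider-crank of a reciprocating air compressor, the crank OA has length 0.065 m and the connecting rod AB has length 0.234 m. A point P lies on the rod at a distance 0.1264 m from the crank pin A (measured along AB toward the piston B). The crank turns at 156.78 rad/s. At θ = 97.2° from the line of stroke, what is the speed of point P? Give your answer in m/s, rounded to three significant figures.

9.93

ω = 156.8 rad/s.  Crank-pin speed |V_A| = rω = 10.191 m/s, perpendicular to OA.
Rod angle: sinφ = −(r/L) sinθ ⇒ φ = -15.997°; ω_rod = −rω cosθ/√(L²−r²sin²θ) = +5.6781 rad/s.
V_P = V_A + ω_rod × AP, with AP = 0.1264 m along the rod.
Components: V_Px = −rω sinθ − a·ω_rod·sinφ = -9.9125 m/s;  V_Py = rω cosθ + a·ω_rod·cosφ = -0.58731 m/s.
|V_P| = √(V_Px² + V_Py²) = 9.9299 m/s.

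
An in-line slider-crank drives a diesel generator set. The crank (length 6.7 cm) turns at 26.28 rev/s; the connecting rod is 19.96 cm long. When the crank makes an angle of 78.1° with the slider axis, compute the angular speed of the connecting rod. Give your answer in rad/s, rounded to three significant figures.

ω = 165.1 rad/s (converted from 26.28 rev/s).
The rod makes angle φ with the slider axis where L sinφ = r sinθ; differentiating, L cosφ·φ̇ = r ω cosθ.
L cosφ = √(L² − r² sin²θ) = 0.18853 m.
|ω_rod| = r ω |cosθ| / √(L² − r² sin²θ) = 0.067·165.1·0.20620/0.18853 = 12.101 rad/s.

12.1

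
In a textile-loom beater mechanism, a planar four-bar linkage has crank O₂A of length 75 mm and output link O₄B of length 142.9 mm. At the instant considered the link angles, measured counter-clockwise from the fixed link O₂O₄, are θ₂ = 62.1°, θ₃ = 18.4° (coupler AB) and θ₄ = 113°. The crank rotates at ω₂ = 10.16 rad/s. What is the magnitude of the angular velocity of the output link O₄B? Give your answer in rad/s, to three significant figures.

3.70

ω₂ = 10.16 rad/s
Differentiating the loop-closure r₂e^{iθ₂}+r₃e^{iθ₃}=r₁+r₄e^{iθ₄} gives r₂ω₂e^{iθ₂}+r₃ω₃e^{iθ₃}=r₄ω₄e^{iθ₄}.
Eliminating the other unknown: ω₄ = r₂ω₂ sin(θ₂−θ₃) / [r₄ sin(θ₄−θ₃)].
Numerator sine = +0.69088; denominator sine = +0.99678.
Result = 0.075·10.16·(+0.69088) / (0.1429·(+0.99678)) = +3.696 rad/s; magnitude 3.696 rad/s.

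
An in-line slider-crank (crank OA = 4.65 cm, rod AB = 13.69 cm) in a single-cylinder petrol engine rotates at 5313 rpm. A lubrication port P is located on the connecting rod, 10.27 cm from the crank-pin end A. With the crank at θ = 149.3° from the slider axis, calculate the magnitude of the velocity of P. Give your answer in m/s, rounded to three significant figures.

ω = 556.4 rad/s.  Crank-pin speed |V_A| = rω = 25.871 m/s, perpendicular to OA.
Rod angle: sinφ = −(r/L) sinθ ⇒ φ = -9.986°; ω_rod = −rω cosθ/√(L²−r²sin²θ) = +165 rad/s.
V_P = V_A + ω_rod × AP, with AP = 0.1027 m along the rod.
Components: V_Px = −rω sinθ − a·ω_rod·sinφ = -10.27 m/s;  V_Py = rω cosθ + a·ω_rod·cosφ = -5.5574 m/s.
|V_P| = √(V_Px² + V_Py²) = 11.677 m/s.

11.7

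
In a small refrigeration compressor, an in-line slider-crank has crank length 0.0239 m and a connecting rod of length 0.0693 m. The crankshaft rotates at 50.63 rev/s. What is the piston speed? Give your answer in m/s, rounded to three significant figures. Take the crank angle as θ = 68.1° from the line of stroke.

ω = 2π·50.6 = 318.1 rad/s
For an in-line slider-crank, x = r cosθ + √(L² − r² sin²θ), so v = −rω sinθ·[1 + r cosθ/√(L² − r² sin²θ)].
With r = 0.0239 m, L = 0.0693 m, θ = 68.1°: √(L² − r² sin²θ) = 0.065656 m.
v = −0.0239·318.1·0.92784·[1 + 0.0239·0.37299/0.065656] = -8.0121 m/s.
|v| = 8.0121 m/s.

8.01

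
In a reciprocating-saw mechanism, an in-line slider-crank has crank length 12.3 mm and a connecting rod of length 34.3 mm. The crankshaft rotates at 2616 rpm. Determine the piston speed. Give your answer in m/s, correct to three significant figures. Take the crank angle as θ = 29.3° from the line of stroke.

2.17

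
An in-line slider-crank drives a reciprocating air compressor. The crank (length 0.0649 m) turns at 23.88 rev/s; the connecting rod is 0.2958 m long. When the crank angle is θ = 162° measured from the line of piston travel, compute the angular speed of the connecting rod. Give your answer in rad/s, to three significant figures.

31.4

ω = 150 rad/s (converted from 23.88 rev/s).
The rod makes angle φ with the slider axis where L sinφ = r sinθ; differentiating, L cosφ·φ̇ = r ω cosθ.
L cosφ = √(L² − r² sin²θ) = 0.29512 m.
|ω_rod| = r ω |cosθ| / √(L² − r² sin²θ) = 0.0649·150·0.95106/0.29512 = 31.381 rad/s.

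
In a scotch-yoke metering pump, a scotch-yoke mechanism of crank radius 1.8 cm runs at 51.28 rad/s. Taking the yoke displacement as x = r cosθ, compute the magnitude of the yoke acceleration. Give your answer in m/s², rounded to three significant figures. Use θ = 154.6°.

ω = 51.28 rad/s
x = r cosθ ⇒ ẍ = −rω² cosθ (ω constant).
|a| = rω²|cosθ| = 0.018·(51.28)²·|cos 154.6°| = 42.758 m/s².

42.8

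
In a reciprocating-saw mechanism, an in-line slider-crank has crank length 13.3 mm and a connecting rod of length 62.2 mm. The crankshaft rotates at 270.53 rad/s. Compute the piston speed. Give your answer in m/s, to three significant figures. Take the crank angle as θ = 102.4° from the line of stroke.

3.35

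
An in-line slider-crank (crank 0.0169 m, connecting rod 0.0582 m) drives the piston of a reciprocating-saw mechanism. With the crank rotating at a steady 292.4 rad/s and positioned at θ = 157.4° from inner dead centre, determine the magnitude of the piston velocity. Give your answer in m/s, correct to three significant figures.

1.39

ω = 292.4 rad/s
For an in-line slider-crank, x = r cosθ + √(L² − r² sin²θ), so v = −rω sinθ·[1 + r cosθ/√(L² − r² sin²θ)].
With r = 0.0169 m, L = 0.0582 m, θ = 157.4°: √(L² − r² sin²θ) = 0.057836 m.
v = −0.0169·292.4·0.38430·[1 + 0.0169·-0.92321/0.057836] = -1.3867 m/s.
|v| = 1.3867 m/s.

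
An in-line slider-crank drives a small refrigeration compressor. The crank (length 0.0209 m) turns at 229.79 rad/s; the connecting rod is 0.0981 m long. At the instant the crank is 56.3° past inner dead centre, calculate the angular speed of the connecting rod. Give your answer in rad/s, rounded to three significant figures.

ω = 229.8 rad/s
The rod makes angle φ with the slider axis where L sinφ = r sinθ; differentiating, L cosφ·φ̇ = r ω cosθ.
L cosφ = √(L² − r² sin²θ) = 0.096547 m.
|ω_rod| = r ω |cosθ| / √(L² − r² sin²θ) = 0.0209·229.8·0.55484/0.096547 = 27.6 rad/s.

27.6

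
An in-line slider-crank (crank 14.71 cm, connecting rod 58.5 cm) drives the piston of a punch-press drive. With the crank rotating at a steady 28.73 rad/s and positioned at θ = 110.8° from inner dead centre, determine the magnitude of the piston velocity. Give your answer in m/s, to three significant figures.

3.59

ω = 28.73 rad/s
For an in-line slider-crank, x = r cosθ + √(L² − r² sin²θ), so v = −rω sinθ·[1 + r cosθ/√(L² − r² sin²θ)].
With r = 0.1471 m, L = 0.585 m, θ = 110.8°: √(L² − r² sin²θ) = 0.56861 m.
v = −0.1471·28.73·0.93483·[1 + 0.1471·-0.35511/0.56861] = -3.5878 m/s.
|v| = 3.5878 m/s.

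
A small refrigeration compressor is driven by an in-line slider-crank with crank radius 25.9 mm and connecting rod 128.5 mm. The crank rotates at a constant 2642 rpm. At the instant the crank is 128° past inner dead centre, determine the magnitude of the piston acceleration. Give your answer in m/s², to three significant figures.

1310

ω = 2π·2642/60 = 276.7 rad/s
x(θ) = r cosθ + √(L² − r² sin²θ); with ω constant, a = ω²·d²x/dθ².
d²x/dθ² = −r cosθ − r²(cos2θ)/√u − r⁴ sin²2θ/(4u^{3/2}),  u = L² − r² sin²θ = 0.0160957 m².
Substituting r = 0.0259 m, L = 0.1285 m, θ = 128°: d²x/dθ² = +0.017173 m.
a = ω²·d²x/dθ² = (276.7)²·(+0.017173) = +1314.5 m/s²;  |a| = 1314.5 m/s².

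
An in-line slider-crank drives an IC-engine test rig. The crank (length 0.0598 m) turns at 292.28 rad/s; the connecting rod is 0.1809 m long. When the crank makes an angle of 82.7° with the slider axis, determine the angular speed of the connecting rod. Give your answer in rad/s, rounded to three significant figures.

13.0

ω = 292.3 rad/s
The rod makes angle φ with the slider axis where L sinφ = r sinθ; differentiating, L cosφ·φ̇ = r ω cosθ.
L cosφ = √(L² − r² sin²θ) = 0.1709 m.
|ω_rod| = r ω |cosθ| / √(L² − r² sin²θ) = 0.0598·292.3·0.12706/0.1709 = 12.995 rad/s.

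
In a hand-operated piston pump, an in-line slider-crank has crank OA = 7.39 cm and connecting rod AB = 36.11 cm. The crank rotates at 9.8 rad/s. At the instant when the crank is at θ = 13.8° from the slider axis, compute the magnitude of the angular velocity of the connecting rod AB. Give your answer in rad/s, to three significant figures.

ω = 9.8 rad/s
The rod makes angle φ with the slider axis where L sinφ = r sinθ; differentiating, L cosφ·φ̇ = r ω cosθ.
L cosφ = √(L² − r² sin²θ) = 0.36067 m.
|ω_rod| = r ω |cosθ| / √(L² − r² sin²θ) = 0.0739·9.8·0.97113/0.36067 = 1.95 rad/s.

1.95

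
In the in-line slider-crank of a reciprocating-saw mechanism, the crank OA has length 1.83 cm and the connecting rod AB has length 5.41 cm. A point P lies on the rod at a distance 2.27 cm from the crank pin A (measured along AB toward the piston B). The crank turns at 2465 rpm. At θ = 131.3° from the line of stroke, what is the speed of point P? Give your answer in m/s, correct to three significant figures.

ω = 258.1 rad/s.  Crank-pin speed |V_A| = rω = 4.7239 m/s, perpendicular to OA.
Rod angle: sinφ = −(r/L) sinθ ⇒ φ = -14.722°; ω_rod = −rω cosθ/√(L²−r²sin²θ) = +59.586 rad/s.
V_P = V_A + ω_rod × AP, with AP = 0.0227 m along the rod.
Components: V_Px = −rω sinθ − a·ω_rod·sinφ = -3.2051 m/s;  V_Py = rω cosθ + a·ω_rod·cosφ = -1.8096 m/s.
|V_P| = √(V_Px² + V_Py²) = 3.6807 m/s.

3.68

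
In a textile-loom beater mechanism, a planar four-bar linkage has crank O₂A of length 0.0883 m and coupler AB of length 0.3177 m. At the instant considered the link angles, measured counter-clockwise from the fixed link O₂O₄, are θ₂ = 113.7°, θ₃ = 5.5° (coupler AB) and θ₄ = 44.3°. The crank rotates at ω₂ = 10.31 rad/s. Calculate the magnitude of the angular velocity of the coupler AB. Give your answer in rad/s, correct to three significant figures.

4.28

ω₂ = 10.31 rad/s
Differentiating the loop-closure r₂e^{iθ₂}+r₃e^{iθ₃}=r₁+r₄e^{iθ₄} gives r₂ω₂e^{iθ₂}+r₃ω₃e^{iθ₃}=r₄ω₄e^{iθ₄}.
Eliminating the other unknown: ω₃ = r₂ω₂ sin(θ₄−θ₂) / [r₃ sin(θ₃−θ₄)].
Numerator sine = -0.93606; denominator sine = -0.62660.
Result = 0.0883·10.31·(-0.93606) / (0.3177·(-0.62660)) = +4.2807 rad/s; magnitude 4.2807 rad/s.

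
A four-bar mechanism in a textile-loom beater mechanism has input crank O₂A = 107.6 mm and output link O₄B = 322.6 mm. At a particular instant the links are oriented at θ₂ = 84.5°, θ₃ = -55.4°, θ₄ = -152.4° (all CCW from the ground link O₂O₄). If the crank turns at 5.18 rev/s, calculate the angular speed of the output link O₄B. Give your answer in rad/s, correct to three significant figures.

7.04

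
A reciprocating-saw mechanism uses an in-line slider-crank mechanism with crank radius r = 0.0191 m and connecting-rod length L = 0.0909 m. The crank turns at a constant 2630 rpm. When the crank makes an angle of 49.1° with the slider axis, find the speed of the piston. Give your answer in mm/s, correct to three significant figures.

4530

ω = 2π·2630/60 = 275.4 rad/s
For an in-line slider-crank, x = r cosθ + √(L² − r² sin²θ), so v = −rω sinθ·[1 + r cosθ/√(L² − r² sin²θ)].
With r = 0.0191 m, L = 0.0909 m, θ = 49.1°: √(L² − r² sin²θ) = 0.089746 m.
v = −0.0191·275.4·0.75585·[1 + 0.0191·0.65474/0.089746] = -4.5301 m/s.
|v| = 4.5301 m/s = 4530.1 mm/s.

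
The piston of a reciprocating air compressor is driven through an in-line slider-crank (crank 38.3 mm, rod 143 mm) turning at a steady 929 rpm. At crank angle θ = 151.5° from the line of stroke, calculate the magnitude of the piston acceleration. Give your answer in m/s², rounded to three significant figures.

264

ω = 2π·929/60 = 97.28 rad/s
x(θ) = r cosθ + √(L² − r² sin²θ); with ω constant, a = ω²·d²x/dθ².
d²x/dθ² = −r cosθ − r²(cos2θ)/√u − r⁴ sin²2θ/(4u^{3/2}),  u = L² − r² sin²θ = 0.020115 m².
Substituting r = 0.0383 m, L = 0.143 m, θ = 151.5°: d²x/dθ² = +0.027893 m.
a = ω²·d²x/dθ² = (97.28)²·(+0.027893) = +263.99 m/s²;  |a| = 263.99 m/s².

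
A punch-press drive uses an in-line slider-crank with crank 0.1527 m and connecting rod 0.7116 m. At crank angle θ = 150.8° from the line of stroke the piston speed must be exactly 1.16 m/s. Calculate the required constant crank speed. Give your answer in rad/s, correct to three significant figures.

19.2

For an in-line slider-crank, |v_piston| = rω|sinθ|·[1 + r cosθ/√(L² − r² sin²θ)].
With r = 0.1527 m, L = 0.7116 m, θ = 150.8°: the bracketed kinematic factor |dx/dθ| = 0.060465 m.
ω = v/|dx/dθ| = 1.16/0.060465 = 19.185 rad/s.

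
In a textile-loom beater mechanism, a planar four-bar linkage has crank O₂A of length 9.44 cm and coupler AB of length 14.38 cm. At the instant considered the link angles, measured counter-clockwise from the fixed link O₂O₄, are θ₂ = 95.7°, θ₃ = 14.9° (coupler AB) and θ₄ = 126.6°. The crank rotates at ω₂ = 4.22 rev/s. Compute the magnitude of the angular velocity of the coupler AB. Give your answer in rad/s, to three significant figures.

ω₂ = 26.52 rad/s (from 4.22 rev/s).
Differentiating the loop-closure r₂e^{iθ₂}+r₃e^{iθ₃}=r₁+r₄e^{iθ₄} gives r₂ω₂e^{iθ₂}+r₃ω₃e^{iθ₃}=r₄ω₄e^{iθ₄}.
Eliminating the other unknown: ω₃ = r₂ω₂ sin(θ₄−θ₂) / [r₃ sin(θ₃−θ₄)].
Numerator sine = +0.51354; denominator sine = -0.92913.
Result = 0.0944·26.52·(+0.51354) / (0.1438·(-0.92913)) = -9.6206 rad/s; magnitude 9.6206 rad/s.

9.62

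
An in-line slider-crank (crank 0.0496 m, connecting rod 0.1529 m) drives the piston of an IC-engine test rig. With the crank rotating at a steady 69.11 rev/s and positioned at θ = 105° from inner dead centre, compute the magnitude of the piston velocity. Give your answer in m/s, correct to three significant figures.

19.0

ω = 2π·69.1 = 434.2 rad/s
For an in-line slider-crank, x = r cosθ + √(L² − r² sin²θ), so v = −rω sinθ·[1 + r cosθ/√(L² − r² sin²θ)].
With r = 0.0496 m, L = 0.1529 m, θ = 105°: √(L² − r² sin²θ) = 0.1452 m.
v = −0.0496·434.2·0.96593·[1 + 0.0496·-0.25882/0.1452] = -18.965 m/s.
|v| = 18.965 m/s.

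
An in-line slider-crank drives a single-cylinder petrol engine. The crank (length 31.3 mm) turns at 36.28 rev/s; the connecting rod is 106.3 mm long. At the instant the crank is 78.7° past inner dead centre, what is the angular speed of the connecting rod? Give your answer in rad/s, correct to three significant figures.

ω = 228 rad/s (converted from 36.28 rev/s).
The rod makes angle φ with the slider axis where L sinφ = r sinθ; differentiating, L cosφ·φ̇ = r ω cosθ.
L cosφ = √(L² − r² sin²θ) = 0.10177 m.
|ω_rod| = r ω |cosθ| / √(L² − r² sin²θ) = 0.0313·228·0.19595/0.10177 = 13.737 rad/s.

13.7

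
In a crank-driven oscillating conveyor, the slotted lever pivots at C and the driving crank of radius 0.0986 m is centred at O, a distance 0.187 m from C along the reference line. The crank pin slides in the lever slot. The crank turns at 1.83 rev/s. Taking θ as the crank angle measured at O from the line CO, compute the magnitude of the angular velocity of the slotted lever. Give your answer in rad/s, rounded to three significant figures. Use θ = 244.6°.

ω = 11.5 rad/s (from 1.83 rev/s).
Crank pin A relative to C: A = (d + r cosθ, r sinθ); lever angle φ = atan2(r sinθ, d + r cosθ).
Differentiating tanφ: φ̇ = rω(d cosθ + r)/(d² + r² + 2dr cosθ).
d² + r² + 2dr cosθ = |CA|² = 0.0288734 m²;  d cosθ + r = +0.018389 m.
|ω_lever| = |0.0986·11.5·+0.018389| / 0.0288734 = 0.72206 rad/s.

0.722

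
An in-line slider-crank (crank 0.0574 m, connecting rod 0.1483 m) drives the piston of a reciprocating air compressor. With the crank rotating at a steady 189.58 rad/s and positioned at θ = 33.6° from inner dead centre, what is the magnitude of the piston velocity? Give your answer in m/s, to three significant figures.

8.01

ω = 189.6 rad/s
For an in-line slider-crank, x = r cosθ + √(L² − r² sin²θ), so v = −rω sinθ·[1 + r cosθ/√(L² − r² sin²θ)].
With r = 0.0574 m, L = 0.1483 m, θ = 33.6°: √(L² − r² sin²θ) = 0.14486 m.
v = −0.0574·189.6·0.55339·[1 + 0.0574·0.83292/0.14486] = -8.0095 m/s.
|v| = 8.0095 m/s.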